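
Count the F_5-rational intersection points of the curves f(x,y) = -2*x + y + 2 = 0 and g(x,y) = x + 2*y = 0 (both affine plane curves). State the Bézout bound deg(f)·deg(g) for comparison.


Common zeros: ∅; count = 0; Bézout bound = 1.

deg(f) = 1, deg(g) = 1, so Bézout bound = 1.
Scan x ∈ F_5. For each x, list the y ∈ F_5 with f(x, y) ≡ 0 and those with g(x, y) ≡ 0 (mod 5); the common zeros in that column are the intersection.
  x = 0: f ≡ 0 at y ∈ {3}; g ≡ 0 at y ∈ {0}; common: ∅.
  x = 1: f ≡ 0 at y ∈ {0}; g ≡ 0 at y ∈ {2}; common: ∅.
  x = 2: f ≡ 0 at y ∈ {2}; g ≡ 0 at y ∈ {4}; common: ∅.
  x = 3: f ≡ 0 at y ∈ {4}; g ≡ 0 at y ∈ {1}; common: ∅.
  x = 4: f ≡ 0 at y ∈ {1}; g ≡ 0 at y ∈ {3}; common: ∅.
Collecting: common zeros = ∅, so the count is 0.
Comparison with the Bézout bound: 0 ≤ 1 = deg(f)·deg(g), as expected for curves with no common component (the affine F_5-count falls short of the bound because intersections may lie at infinity, over extension fields, or carry multiplicity).


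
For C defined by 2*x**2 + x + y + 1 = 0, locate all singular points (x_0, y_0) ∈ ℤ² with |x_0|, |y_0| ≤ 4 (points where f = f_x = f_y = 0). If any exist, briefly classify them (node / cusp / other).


No singular points in the scanned grid; C is smooth there.

Compute partial derivatives:
  f_x = 4*x + 1.
  f_y = 1.
f_y = 1 is a nonzero constant, so f_y never vanishes: no point (x, y) can satisfy f = f_x = f_y = 0. In particular no (x, y) ∈ {−4, ..., 4}² is singular; the curve is smooth.


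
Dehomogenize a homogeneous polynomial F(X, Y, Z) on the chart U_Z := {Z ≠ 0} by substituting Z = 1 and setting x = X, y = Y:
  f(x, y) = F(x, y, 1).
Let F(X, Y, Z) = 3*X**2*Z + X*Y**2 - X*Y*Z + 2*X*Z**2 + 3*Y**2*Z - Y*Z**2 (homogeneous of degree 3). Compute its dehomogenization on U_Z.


f(x, y) = 3*x**2 + x*y**2 - x*y + 2*x + 3*y**2 - y

On U_Z we set Z = 1. Each monomial c·X^i·Y^j·Z^k in F becomes c·x^i·y^j·1^k = c·x^i·y^j.
Substituting Z = 1: F(X, Y, 1) = 3*x**2 + x*y**2 - x*y + 2*x + 3*y**2 - y.
Note: deg(f) ≤ deg(F) = 3; strict inequality happens when F is divisible by Z (lost terms).


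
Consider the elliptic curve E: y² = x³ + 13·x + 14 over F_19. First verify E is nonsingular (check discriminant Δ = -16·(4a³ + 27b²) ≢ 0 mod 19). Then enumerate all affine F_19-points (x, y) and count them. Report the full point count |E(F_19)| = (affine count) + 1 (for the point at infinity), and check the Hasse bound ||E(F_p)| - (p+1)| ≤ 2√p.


Affine points = {(1, 3), (1, 16), (3, 2), (3, 17), (4, 4), (4, 15), (6, 2), (6, 17), (7, 7), (7, 12), (9, 9), (9, 10), (10, 2), (10, 17), (11, 5), (11, 14), (12, 6), (12, 13), (13, 9), (13, 10), (16, 9), (16, 10), (18, 0)}; affine count = 23; |E(F_19)| = 24.

Discriminant check: Δ ∝ 4a³ + 27b² = 4·13³ + 27·14² = 4·2197 + 27·196 ≡ 1 (mod 19). Nonzero ⇒ E is nonsingular.
For each x ∈ F_19, compute rhs = x³ + 13·x + 14 mod 19, then count y ∈ F_19 with y² ≡ rhs.
  x = 0: rhs = 14, matching y values: none (0 points).
  x = 1: rhs = 9, matching y values: 3, 16 (2 points).
  x = 2: rhs = 10, matching y values: none (0 points).
  x = 3: rhs = 4, matching y values: 2, 17 (2 points).
  x = 4: rhs = 16, matching y values: 4, 15 (2 points).
  x = 5: rhs = 14, matching y values: none (0 points).
  x = 6: rhs = 4, matching y values: 2, 17 (2 points).
  x = 7: rhs = 11, matching y values: 7, 12 (2 points).
  x = 8: rhs = 3, matching y values: none (0 points).
  x = 9: rhs = 5, matching y values: 9, 10 (2 points).
  x = 10: rhs = 4, matching y values: 2, 17 (2 points).
  x = 11: rhs = 6, matching y values: 5, 14 (2 points).
  x = 12: rhs = 17, matching y values: 6, 13 (2 points).
  x = 13: rhs = 5, matching y values: 9, 10 (2 points).
  x = 14: rhs = 14, matching y values: none (0 points).
  x = 15: rhs = 12, matching y values: none (0 points).
  x = 16: rhs = 5, matching y values: 9, 10 (2 points).
  x = 17: rhs = 18, matching y values: none (0 points).
  x = 18: rhs = 0, matching y values: 0 (1 points).
Total affine count: 23.
Full point count |E(F_19)| = 23 + 1 = 24.
Hasse bound: |24 − (19+1)| = |4| = 4 ≤ 2√19 ≈ 8.7178 ✓.


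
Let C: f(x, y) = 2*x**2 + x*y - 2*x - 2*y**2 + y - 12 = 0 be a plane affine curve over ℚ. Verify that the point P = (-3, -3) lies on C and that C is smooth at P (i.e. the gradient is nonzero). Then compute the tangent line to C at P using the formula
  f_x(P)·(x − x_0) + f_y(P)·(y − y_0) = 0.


Tangent line at P: -17*x + 10*y - 21 = 0.

Step 1: f(-3, -3) = 0, so P lies on C.
Step 2: partial derivatives
  f_x(x, y) = 4*x + y - 2, f_y(x, y) = x - 4*y + 1.
  f_x(P) = -17, f_y(P) = 10 (gradient nonzero, so P is smooth).
Step 3: tangent line at P: -17·(x − -3) + 10·(y − -3) = 0.
Expanding: -17*x + 10*y - 21 = 0.


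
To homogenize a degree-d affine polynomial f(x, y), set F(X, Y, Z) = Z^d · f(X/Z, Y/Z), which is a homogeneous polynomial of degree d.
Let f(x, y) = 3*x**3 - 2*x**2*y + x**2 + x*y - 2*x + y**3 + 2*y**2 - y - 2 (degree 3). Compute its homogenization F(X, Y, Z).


F(X, Y, Z) = 3*X**3 - 2*X**2*Y + X**2*Z + X*Y*Z - 2*X*Z**2 + Y**3 + 2*Y**2*Z - Y*Z**2 - 2*Z**3

deg(f) = 3.
Substitute x = X/Z, y = Y/Z into f, then multiply by Z^3.
  monomial 3·x^3·y^0 ↦ 3·X^3·Y^0·Z^0.
  monomial -2·x^2·y^1 ↦ -2·X^2·Y^1·Z^0.
  monomial 1·x^2·y^0 ↦ 1·X^2·Y^0·Z^1.
  monomial 1·x^1·y^1 ↦ 1·X^1·Y^1·Z^1.
  monomial -2·x^1·y^0 ↦ -2·X^1·Y^0·Z^2.
  monomial 1·x^0·y^3 ↦ 1·X^0·Y^3·Z^0.
  monomial 2·x^0·y^2 ↦ 2·X^0·Y^2·Z^1.
  monomial -1·x^0·y^1 ↦ -1·X^0·Y^1·Z^2.
  monomial -2·x^0·y^0 ↦ -2·X^0·Y^0·Z^3.
Collecting: F(X, Y, Z) = 3*X**3 - 2*X**2*Y + X**2*Z + X*Y*Z - 2*X*Z**2 + Y**3 + 2*Y**2*Z - Y*Z**2 - 2*Z**3.


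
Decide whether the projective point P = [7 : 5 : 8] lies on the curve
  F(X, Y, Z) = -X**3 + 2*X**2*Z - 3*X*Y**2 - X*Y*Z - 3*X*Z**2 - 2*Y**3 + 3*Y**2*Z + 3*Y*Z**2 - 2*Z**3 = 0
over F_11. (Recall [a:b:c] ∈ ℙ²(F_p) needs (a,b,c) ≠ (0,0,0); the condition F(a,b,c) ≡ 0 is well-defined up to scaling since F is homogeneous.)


F(7,5,8) ≡ 8 (mod 11); P is NOT on the curve.

Evaluate F(7, 5, 8) term-by-term (mod 11).
  -X**3 ↦ -1·343·1·1 = -343
  2*X**2*Z ↦ 2·49·1·8 = 784
  -3*X*Y**2 ↦ -3·7·25·1 = -525
  -X*Y*Z ↦ -1·7·5·8 = -280
  -3*X*Z**2 ↦ -3·7·1·64 = -1344
  -2*Y**3 ↦ -2·1·125·1 = -250
  3*Y**2*Z ↦ 3·1·25·8 = 600
  3*Y*Z**2 ↦ 3·1·5·64 = 960
  -2*Z**3 ↦ -2·1·1·512 = -1024
Sum: F(7, 5, 8) = (-343) + (784) + (-525) + (-280) + (-1344) + (-250) + (600) + (960) + (-1024) = -1422.
Reducing mod 11: -1422 ≡ 8 (mod 11).
Since F(a, b, c) ≡ 8 ≠ 0 (mod 11), P does NOT lie on the curve.


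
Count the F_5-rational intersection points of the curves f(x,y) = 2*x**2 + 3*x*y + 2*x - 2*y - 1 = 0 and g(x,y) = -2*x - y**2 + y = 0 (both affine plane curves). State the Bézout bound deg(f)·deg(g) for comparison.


Common zeros: ∅; count = 0; Bézout bound = 4.

deg(f) = 2, deg(g) = 2, so Bézout bound = 4.
Scan x ∈ F_5. For each x, list the y ∈ F_5 with f(x, y) ≡ 0 and those with g(x, y) ≡ 0 (mod 5); the common zeros in that column are the intersection.
  x = 0: f ≡ 0 at y ∈ {2}; g ≡ 0 at y ∈ {0, 1}; common: ∅.
  x = 1: f ≡ 0 at y ∈ {2}; g ≡ 0 at y ∈ ∅; common: ∅.
  x = 2: f ≡ 0 at y ∈ {1}; g ≡ 0 at y ∈ {3}; common: ∅.
  x = 3: f ≡ 0 at y ∈ {1}; g ≡ 0 at y ∈ ∅; common: ∅.
  x = 4: f ≡ 0 at y ∈ ∅; g ≡ 0 at y ∈ {2, 4}; common: ∅.
Collecting: common zeros = ∅, so the count is 0.
Comparison with the Bézout bound: 0 ≤ 4 = deg(f)·deg(g), as expected for curves with no common component (the affine F_5-count falls short of the bound because intersections may lie at infinity, over extension fields, or carry multiplicity).


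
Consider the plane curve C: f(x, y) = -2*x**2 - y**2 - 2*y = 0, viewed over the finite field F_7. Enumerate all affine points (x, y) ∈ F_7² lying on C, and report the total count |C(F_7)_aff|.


Affine F_7-points: {(0, 0), (0, 5), (2, 6), (3, 1), (3, 4), (4, 1), (4, 4), (5, 6)}; count = 8.

For each of the 49 pairs (x, y) ∈ F_7², evaluate f(x, y) mod 7. Record the zeros.
  x = 0: [0↦0, 1↦4, 2↦6, 3↦6, 4↦4, 5↦0, 6↦1]  zeros at y ∈ {0, 5}
  x = 1: [0↦5, 1↦2, 2↦4, 3↦4, 4↦2, 5↦5, 6↦6]  zeros at y ∈ ∅
  x = 2: [0↦6, 1↦3, 2↦5, 3↦5, 4↦3, 5↦6, 6↦0]  zeros at y ∈ {6}
  x = 3: [0↦3, 1↦0, 2↦2, 3↦2, 4↦0, 5↦3, 6↦4]  zeros at y ∈ {1, 4}
  x = 4: [0↦3, 1↦0, 2↦2, 3↦2, 4↦0, 5↦3, 6↦4]  zeros at y ∈ {1, 4}
  x = 5: [0↦6, 1↦3, 2↦5, 3↦5, 4↦3, 5↦6, 6↦0]  zeros at y ∈ {6}
  x = 6: [0↦5, 1↦2, 2↦4, 3↦4, 4↦2, 5↦5, 6↦6]  zeros at y ∈ ∅
Collecting zeros: affine points = {(0, 0), (0, 5), (2, 6), (3, 1), (3, 4), (4, 1), (4, 4), (5, 6)}.
Total count |C(F_7)_aff| = 8.


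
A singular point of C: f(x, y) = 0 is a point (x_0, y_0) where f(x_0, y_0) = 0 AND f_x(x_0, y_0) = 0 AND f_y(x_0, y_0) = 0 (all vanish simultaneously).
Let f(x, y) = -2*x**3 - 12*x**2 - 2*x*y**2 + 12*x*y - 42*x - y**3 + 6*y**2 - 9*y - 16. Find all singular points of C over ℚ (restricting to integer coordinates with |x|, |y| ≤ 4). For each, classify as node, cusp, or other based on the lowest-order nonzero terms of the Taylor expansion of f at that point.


Singular points: {(-2, 3)}; classification: cusp.

Compute partial derivatives:
  f_x = -6*x**2 - 24*x - 2*y**2 + 12*y - 42.
  f_y = -4*x*y + 12*x - 3*y**2 + 12*y - 9.
Scan x_0 ∈ {−4, ..., 4}. For each x_0, f_y(x_0, y) is a polynomial in y; find its integer roots y ∈ {−4, ..., 4}, then test f_x and f at those candidates.
  x = -4: f_y(-4, y) = -3*y**2 + 28*y - 57; vanishes at y ∈ {3}. (-4, 3): f_x = -24 ≠ 0.
  x = -3: f_y(-3, y) = -3*y**2 + 24*y - 45; vanishes at y ∈ {3}. (-3, 3): f_x = -6 ≠ 0.
  x = -2: f_y(-2, y) = -3*y**2 + 20*y - 33; vanishes at y ∈ {3}. (-2, 3): f_x = 0, f = 0 — SINGULAR.
  x = -1: f_y(-1, y) = -3*y**2 + 16*y - 21; vanishes at y ∈ {3}. (-1, 3): f_x = -6 ≠ 0.
  x = 0: f_y(0, y) = -3*y**2 + 12*y - 9; vanishes at y ∈ {1, 3}. (0, 1): f_x = -32 ≠ 0; (0, 3): f_x = -24 ≠ 0.
  x = 1: f_y(1, y) = -3*y**2 + 8*y + 3; vanishes at y ∈ {3}. (1, 3): f_x = -54 ≠ 0.
  x = 2: f_y(2, y) = -3*y**2 + 4*y + 15; vanishes at y ∈ {3}. (2, 3): f_x = -96 ≠ 0.
  x = 3: f_y(3, y) = 27 - 3*y**2; vanishes at y ∈ {-3, 3}. (3, -3): f_x = -222 ≠ 0; (3, 3): f_x = -150 ≠ 0.
  x = 4: f_y(4, y) = -3*y**2 - 4*y + 39; vanishes at y ∈ {3}. (4, 3): f_x = -216 ≠ 0.
Only singular point on the grid: (-2, 3).
Classify: substitute x = -2 + u, y = 3 + v and expand: f = -2*u**3 - 2*u*v**2 - v**3 + v**2.
No constant or linear terms (consistent with a singular point). Quadratic part: v**2. Cubic part: -2*u**3 - 2*u*v**2 - v**3.
The quadratic part v**2 is a perfect square, so there is a single (double) tangent line v = 0, i.e. y = 3. Restricting the cubic part to that line (v = 0) leaves -2*u**3 ≠ 0, so f is not divisible by v and the branch is v² ≈ 2*u**3 to lowest order — this is a cusp.
Classification: cusp.


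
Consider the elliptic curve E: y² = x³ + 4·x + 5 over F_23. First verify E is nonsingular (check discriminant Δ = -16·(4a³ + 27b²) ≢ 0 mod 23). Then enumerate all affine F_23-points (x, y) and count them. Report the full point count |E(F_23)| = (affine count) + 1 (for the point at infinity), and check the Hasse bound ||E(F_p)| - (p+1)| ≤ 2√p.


Affine points = {(4, 4), (4, 19), (5, 9), (5, 14), (7, 10), (7, 13), (11, 0), (13, 0), (15, 6), (15, 17), (16, 5), (16, 18), (17, 8), (17, 15), (20, 9), (20, 14), (21, 9), (21, 14), (22, 0)}; affine count = 19; |E(F_23)| = 20.

Discriminant check: Δ ∝ 4a³ + 27b² = 4·4³ + 27·5² = 4·64 + 27·25 ≡ 11 (mod 23). Nonzero ⇒ E is nonsingular.
For each x ∈ F_23, compute rhs = x³ + 4·x + 5 mod 23, then count y ∈ F_23 with y² ≡ rhs.
  x = 0: rhs = 5, matching y values: none (0 points).
  x = 1: rhs = 10, matching y values: none (0 points).
  x = 2: rhs = 21, matching y values: none (0 points).
  x = 3: rhs = 21, matching y values: none (0 points).
  x = 4: rhs = 16, matching y values: 4, 19 (2 points).
  x = 5: rhs = 12, matching y values: 9, 14 (2 points).
  x = 6: rhs = 15, matching y values: none (0 points).
  x = 7: rhs = 8, matching y values: 10, 13 (2 points).
  x = 8: rhs = 20, matching y values: none (0 points).
  x = 9: rhs = 11, matching y values: none (0 points).
  x = 10: rhs = 10, matching y values: none (0 points).
  x = 11: rhs = 0, matching y values: 0 (1 points).
  x = 12: rhs = 10, matching y values: none (0 points).
  x = 13: rhs = 0, matching y values: 0 (1 points).
  x = 14: rhs = 22, matching y values: none (0 points).
  x = 15: rhs = 13, matching y values: 6, 17 (2 points).
  x = 16: rhs = 2, matching y values: 5, 18 (2 points).
  x = 17: rhs = 18, matching y values: 8, 15 (2 points).
  x = 18: rhs = 21, matching y values: none (0 points).
  x = 19: rhs = 17, matching y values: none (0 points).
  x = 20: rhs = 12, matching y values: 9, 14 (2 points).
  x = 21: rhs = 12, matching y values: 9, 14 (2 points).
  x = 22: rhs = 0, matching y values: 0 (1 points).
Total affine count: 19.
Full point count |E(F_23)| = 19 + 1 = 20.
Hasse bound: |20 − (23+1)| = |-4| = 4 ≤ 2√23 ≈ 9.5917 ✓.


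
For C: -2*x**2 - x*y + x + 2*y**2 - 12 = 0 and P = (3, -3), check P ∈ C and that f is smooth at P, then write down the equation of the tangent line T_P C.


Tangent line at P: -8*x - 15*y - 21 = 0.

Step 1: f(3, -3) = 0, so P lies on C.
Step 2: partial derivatives
  f_x(x, y) = -4*x - y + 1, f_y(x, y) = -x + 4*y.
  f_x(P) = -8, f_y(P) = -15 (gradient nonzero, so P is smooth).
Step 3: tangent line at P: -8·(x − 3) + -15·(y − -3) = 0.
Expanding: -8*x - 15*y - 21 = 0.


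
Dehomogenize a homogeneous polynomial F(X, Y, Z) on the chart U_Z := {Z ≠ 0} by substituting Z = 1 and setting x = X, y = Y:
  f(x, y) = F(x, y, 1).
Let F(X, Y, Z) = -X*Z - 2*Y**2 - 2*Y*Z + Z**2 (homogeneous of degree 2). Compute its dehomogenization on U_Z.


f(x, y) = -x - 2*y**2 - 2*y + 1

On U_Z we set Z = 1. Each monomial c·X^i·Y^j·Z^k in F becomes c·x^i·y^j·1^k = c·x^i·y^j.
Substituting Z = 1: F(X, Y, 1) = -x - 2*y**2 - 2*y + 1.
Note: deg(f) ≤ deg(F) = 2; strict inequality happens when F is divisible by Z (lost terms).


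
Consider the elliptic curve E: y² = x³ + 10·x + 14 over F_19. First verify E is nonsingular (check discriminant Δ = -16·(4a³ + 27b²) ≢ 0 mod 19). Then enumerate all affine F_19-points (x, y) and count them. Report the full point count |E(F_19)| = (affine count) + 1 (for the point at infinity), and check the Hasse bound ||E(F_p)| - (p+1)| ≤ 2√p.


Affine points = {(1, 5), (1, 14), (2, 2), (2, 17), (4, 2), (4, 17), (6, 9), (6, 10), (7, 3), (7, 16), (8, 6), (8, 13), (9, 4), (9, 15), (11, 7), (11, 12), (12, 0), (13, 2), (13, 17), (15, 9), (15, 10), (17, 9), (17, 10)}; affine count = 23; |E(F_19)| = 24.

Discriminant check: Δ ∝ 4a³ + 27b² = 4·10³ + 27·14² = 4·1000 + 27·196 ≡ 1 (mod 19). Nonzero ⇒ E is nonsingular.
For each x ∈ F_19, compute rhs = x³ + 10·x + 14 mod 19, then count y ∈ F_19 with y² ≡ rhs.
  x = 0: rhs = 14, matching y values: none (0 points).
  x = 1: rhs = 6, matching y values: 5, 14 (2 points).
  x = 2: rhs = 4, matching y values: 2, 17 (2 points).
  x = 3: rhs = 14, matching y values: none (0 points).
  x = 4: rhs = 4, matching y values: 2, 17 (2 points).
  x = 5: rhs = 18, matching y values: none (0 points).
  x = 6: rhs = 5, matching y values: 9, 10 (2 points).
  x = 7: rhs = 9, matching y values: 3, 16 (2 points).
  x = 8: rhs = 17, matching y values: 6, 13 (2 points).
  x = 9: rhs = 16, matching y values: 4, 15 (2 points).
  x = 10: rhs = 12, matching y values: none (0 points).
  x = 11: rhs = 11, matching y values: 7, 12 (2 points).
  x = 12: rhs = 0, matching y values: 0 (1 points).
  x = 13: rhs = 4, matching y values: 2, 17 (2 points).
  x = 14: rhs = 10, matching y values: none (0 points).
  x = 15: rhs = 5, matching y values: 9, 10 (2 points).
  x = 16: rhs = 14, matching y values: none (0 points).
  x = 17: rhs = 5, matching y values: 9, 10 (2 points).
  x = 18: rhs = 3, matching y values: none (0 points).
Total affine count: 23.
Full point count |E(F_19)| = 23 + 1 = 24.
Hasse bound: |24 − (19+1)| = |4| = 4 ≤ 2√19 ≈ 8.7178 ✓.


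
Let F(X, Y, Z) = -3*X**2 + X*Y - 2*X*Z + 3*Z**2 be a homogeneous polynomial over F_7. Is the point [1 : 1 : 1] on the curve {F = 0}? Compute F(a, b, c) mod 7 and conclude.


F(1,1,1) ≡ 6 (mod 7); P is NOT on the curve.

Evaluate F(1, 1, 1) term-by-term (mod 7).
  -3*X**2 ↦ -3·1·1·1 = -3
  X*Y ↦ 1·1·1·1 = 1
  -2*X*Z ↦ -2·1·1·1 = -2
  3*Z**2 ↦ 3·1·1·1 = 3
Sum: F(1, 1, 1) = (-3) + (1) + (-2) + (3) = -1.
Reducing mod 7: -1 ≡ 6 (mod 7).
Since F(a, b, c) ≡ 6 ≠ 0 (mod 7), P does NOT lie on the curve.


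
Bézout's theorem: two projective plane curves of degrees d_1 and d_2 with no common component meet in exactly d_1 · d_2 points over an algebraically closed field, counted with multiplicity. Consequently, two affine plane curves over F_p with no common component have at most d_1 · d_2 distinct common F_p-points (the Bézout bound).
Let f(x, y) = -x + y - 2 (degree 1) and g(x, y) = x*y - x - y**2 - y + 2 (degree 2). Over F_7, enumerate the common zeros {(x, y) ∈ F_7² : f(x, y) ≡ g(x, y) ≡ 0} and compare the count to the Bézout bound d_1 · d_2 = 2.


Common zeros: {(6, 1)}; count = 1; Bézout bound = 2.

deg(f) = 1, deg(g) = 2, so Bézout bound = 2.
Scan x ∈ F_7. For each x, list the y ∈ F_7 with f(x, y) ≡ 0 and those with g(x, y) ≡ 0 (mod 7); the common zeros in that column are the intersection.
  x = 0: f ≡ 0 at y ∈ {2}; g ≡ 0 at y ∈ {1, 5}; common: ∅.
  x = 1: f ≡ 0 at y ∈ {3}; g ≡ 0 at y ∈ {1, 6}; common: ∅.
  x = 2: f ≡ 0 at y ∈ {4}; g ≡ 0 at y ∈ {0, 1}; common: ∅.
  x = 3: f ≡ 0 at y ∈ {5}; g ≡ 0 at y ∈ {1}; common: ∅.
  x = 4: f ≡ 0 at y ∈ {6}; g ≡ 0 at y ∈ {1, 2}; common: ∅.
  x = 5: f ≡ 0 at y ∈ {0}; g ≡ 0 at y ∈ {1, 3}; common: ∅.
  x = 6: f ≡ 0 at y ∈ {1}; g ≡ 0 at y ∈ {1, 4}; common: {1}.
Collecting: common zeros = {(6, 1)}, so the count is 1.
Comparison with the Bézout bound: 1 ≤ 2 = deg(f)·deg(g), as expected for curves with no common component (the affine F_7-count falls short of the bound because intersections may lie at infinity, over extension fields, or carry multiplicity).


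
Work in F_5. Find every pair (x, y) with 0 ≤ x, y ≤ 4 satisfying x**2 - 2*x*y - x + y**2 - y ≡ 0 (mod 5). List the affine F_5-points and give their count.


Affine F_5-points: {(0, 0), (0, 1), (1, 0), (1, 3), (3, 1)}; count = 5.

For each of the 25 pairs (x, y) ∈ F_5², evaluate f(x, y) mod 5. Record the zeros.
  x = 0: [0↦0, 1↦0, 2↦2, 3↦1, 4↦2]  zeros at y ∈ {0, 1}
  x = 1: [0↦0, 1↦3, 2↦3, 3↦0, 4↦4]  zeros at y ∈ {0, 3}
  x = 2: [0↦2, 1↦3, 2↦1, 3↦1, 4↦3]  zeros at y ∈ ∅
  x = 3: [0↦1, 1↦0, 2↦1, 3↦4, 4↦4]  zeros at y ∈ {1}
  x = 4: [0↦2, 1↦4, 2↦3, 3↦4, 4↦2]  zeros at y ∈ ∅
Collecting zeros: affine points = {(0, 0), (0, 1), (1, 0), (1, 3), (3, 1)}.
Total count |C(F_5)_aff| = 5.


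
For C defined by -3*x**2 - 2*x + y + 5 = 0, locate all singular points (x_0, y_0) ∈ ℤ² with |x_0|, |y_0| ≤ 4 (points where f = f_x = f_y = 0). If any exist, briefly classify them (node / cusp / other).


No singular points in the scanned grid; C is smooth there.

Compute partial derivatives:
  f_x = -6*x - 2.
  f_y = 1.
f_y = 1 is a nonzero constant, so f_y never vanishes: no point (x, y) can satisfy f = f_x = f_y = 0. In particular no (x, y) ∈ {−4, ..., 4}² is singular; the curve is smooth.


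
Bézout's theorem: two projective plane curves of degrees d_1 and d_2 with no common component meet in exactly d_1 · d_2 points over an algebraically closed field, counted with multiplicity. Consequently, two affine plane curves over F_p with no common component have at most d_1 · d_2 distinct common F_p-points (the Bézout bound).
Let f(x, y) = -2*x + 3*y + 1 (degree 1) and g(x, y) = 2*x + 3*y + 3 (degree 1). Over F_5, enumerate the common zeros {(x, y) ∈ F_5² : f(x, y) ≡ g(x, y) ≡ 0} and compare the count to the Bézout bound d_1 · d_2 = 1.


Common zeros: {(2, 1)}; count = 1; Bézout bound = 1.

deg(f) = 1, deg(g) = 1, so Bézout bound = 1.
Scan x ∈ F_5. For each x, list the y ∈ F_5 with f(x, y) ≡ 0 and those with g(x, y) ≡ 0 (mod 5); the common zeros in that column are the intersection.
  x = 0: f ≡ 0 at y ∈ {3}; g ≡ 0 at y ∈ {4}; common: ∅.
  x = 1: f ≡ 0 at y ∈ {2}; g ≡ 0 at y ∈ {0}; common: ∅.
  x = 2: f ≡ 0 at y ∈ {1}; g ≡ 0 at y ∈ {1}; common: {1}.
  x = 3: f ≡ 0 at y ∈ {0}; g ≡ 0 at y ∈ {2}; common: ∅.
  x = 4: f ≡ 0 at y ∈ {4}; g ≡ 0 at y ∈ {3}; common: ∅.
Collecting: common zeros = {(2, 1)}, so the count is 1.
Comparison with the Bézout bound: 1 ≤ 1 = deg(f)·deg(g), as expected for curves with no common component (the bound is attained).


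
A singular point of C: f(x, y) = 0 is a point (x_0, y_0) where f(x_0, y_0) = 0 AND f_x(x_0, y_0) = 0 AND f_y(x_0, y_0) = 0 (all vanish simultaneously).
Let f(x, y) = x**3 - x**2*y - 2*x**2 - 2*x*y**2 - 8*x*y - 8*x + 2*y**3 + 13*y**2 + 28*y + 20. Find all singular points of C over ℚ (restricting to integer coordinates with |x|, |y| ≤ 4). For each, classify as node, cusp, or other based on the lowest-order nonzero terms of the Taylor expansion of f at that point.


Singular points: {(0, -2)}; classification: cusp.

Compute partial derivatives:
  f_x = 3*x**2 - 2*x*y - 4*x - 2*y**2 - 8*y - 8.
  f_y = -x**2 - 4*x*y - 8*x + 6*y**2 + 26*y + 28.
Scan x_0 ∈ {−4, ..., 4}. For each x_0, f_y(x_0, y) is a polynomial in y; find its integer roots y ∈ {−4, ..., 4}, then test f_x and f at those candidates.
  x = -4: f_y(-4, y) = 6*y**2 + 42*y + 44; no integer root y with |y| ≤ 4.
  x = -3: f_y(-3, y) = 6*y**2 + 38*y + 43; no integer root y with |y| ≤ 4.
  x = -2: f_y(-2, y) = 6*y**2 + 34*y + 40; vanishes at y ∈ {-4}. (-2, -4): f_x = -4 ≠ 0.
  x = -1: f_y(-1, y) = 6*y**2 + 30*y + 35; no integer root y with |y| ≤ 4.
  x = 0: f_y(0, y) = 6*y**2 + 26*y + 28; vanishes at y ∈ {-2}. (0, -2): f_x = 0, f = 0 — SINGULAR.
  x = 1: f_y(1, y) = 6*y**2 + 22*y + 19; no integer root y with |y| ≤ 4.
  x = 2: f_y(2, y) = 6*y**2 + 18*y + 8; no integer root y with |y| ≤ 4.
  x = 3: f_y(3, y) = 6*y**2 + 14*y - 5; no integer root y with |y| ≤ 4.
  x = 4: f_y(4, y) = 6*y**2 + 10*y - 20; no integer root y with |y| ≤ 4.
Only singular point on the grid: (0, -2).
Classify: substitute x = 0 + u, y = -2 + v and expand: f = u**3 - u**2*v - 2*u*v**2 + 2*v**3 + v**2.
No constant or linear terms (consistent with a singular point). Quadratic part: v**2. Cubic part: u**3 - u**2*v - 2*u*v**2 + 2*v**3.
The quadratic part v**2 is a perfect square, so there is a single (double) tangent line v = 0, i.e. y = -2. Restricting the cubic part to that line (v = 0) leaves u**3 ≠ 0, so f is not divisible by v and the branch is v² ≈ -u**3 to lowest order — this is a cusp.
Classification: cusp.


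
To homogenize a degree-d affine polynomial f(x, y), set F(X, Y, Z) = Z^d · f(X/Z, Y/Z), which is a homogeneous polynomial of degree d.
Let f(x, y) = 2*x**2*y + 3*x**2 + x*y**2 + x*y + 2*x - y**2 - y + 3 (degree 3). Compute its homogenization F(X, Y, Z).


F(X, Y, Z) = 2*X**2*Y + 3*X**2*Z + X*Y**2 + X*Y*Z + 2*X*Z**2 - Y**2*Z - Y*Z**2 + 3*Z**3

deg(f) = 3.
Substitute x = X/Z, y = Y/Z into f, then multiply by Z^3.
  monomial 2·x^2·y^1 ↦ 2·X^2·Y^1·Z^0.
  monomial 3·x^2·y^0 ↦ 3·X^2·Y^0·Z^1.
  monomial 1·x^1·y^2 ↦ 1·X^1·Y^2·Z^0.
  monomial 1·x^1·y^1 ↦ 1·X^1·Y^1·Z^1.
  monomial 2·x^1·y^0 ↦ 2·X^1·Y^0·Z^2.
  monomial -1·x^0·y^2 ↦ -1·X^0·Y^2·Z^1.
  monomial -1·x^0·y^1 ↦ -1·X^0·Y^1·Z^2.
  monomial 3·x^0·y^0 ↦ 3·X^0·Y^0·Z^3.
Collecting: F(X, Y, Z) = 2*X**2*Y + 3*X**2*Z + X*Y**2 + X*Y*Z + 2*X*Z**2 - Y**2*Z - Y*Z**2 + 3*Z**3.


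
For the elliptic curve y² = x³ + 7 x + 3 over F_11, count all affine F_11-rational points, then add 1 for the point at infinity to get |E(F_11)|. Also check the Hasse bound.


Affine points = {(0, 5), (0, 6), (1, 0), (2, 5), (2, 6), (5, 3), (5, 8), (9, 5), (9, 6)}; affine count = 9; |E(F_11)| = 10.

Discriminant check: Δ ∝ 4a³ + 27b² = 4·7³ + 27·3² = 4·343 + 27·9 ≡ 9 (mod 11). Nonzero ⇒ E is nonsingular.
For each x ∈ F_11, compute rhs = x³ + 7·x + 3 mod 11, then count y ∈ F_11 with y² ≡ rhs.
  x = 0: rhs = 3, matching y values: 5, 6 (2 points).
  x = 1: rhs = 0, matching y values: 0 (1 points).
  x = 2: rhs = 3, matching y values: 5, 6 (2 points).
  x = 3: rhs = 7, matching y values: none (0 points).
  x = 4: rhs = 7, matching y values: none (0 points).
  x = 5: rhs = 9, matching y values: 3, 8 (2 points).
  x = 6: rhs = 8, matching y values: none (0 points).
  x = 7: rhs = 10, matching y values: none (0 points).
  x = 8: rhs = 10, matching y values: none (0 points).
  x = 9: rhs = 3, matching y values: 5, 6 (2 points).
  x = 10: rhs = 6, matching y values: none (0 points).
Total affine count: 9.
Full point count |E(F_11)| = 9 + 1 = 10.
Hasse bound: |10 − (11+1)| = |-2| = 2 ≤ 2√11 ≈ 6.6332 ✓.


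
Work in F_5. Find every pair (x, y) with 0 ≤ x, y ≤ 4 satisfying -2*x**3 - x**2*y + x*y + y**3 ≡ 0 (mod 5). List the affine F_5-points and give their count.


Affine F_5-points: {(0, 0), (1, 3), (2, 3), (2, 4), (3, 3)}; count = 5.

For each of the 25 pairs (x, y) ∈ F_5², evaluate f(x, y) mod 5. Record the zeros.
  x = 0: [0↦0, 1↦1, 2↦3, 3↦2, 4↦4]  zeros at y ∈ {0}
  x = 1: [0↦3, 1↦4, 2↦1, 3↦0, 4↦2]  zeros at y ∈ {3}
  x = 2: [0↦4, 1↦3, 2↦3, 3↦0, 4↦0]  zeros at y ∈ {3, 4}
  x = 3: [0↦1, 1↦1, 2↦2, 3↦0, 4↦1]  zeros at y ∈ {3}
  x = 4: [0↦2, 1↦1, 2↦1, 3↦3, 4↦3]  zeros at y ∈ ∅
Collecting zeros: affine points = {(0, 0), (1, 3), (2, 3), (2, 4), (3, 3)}.
Total count |C(F_5)_aff| = 5.


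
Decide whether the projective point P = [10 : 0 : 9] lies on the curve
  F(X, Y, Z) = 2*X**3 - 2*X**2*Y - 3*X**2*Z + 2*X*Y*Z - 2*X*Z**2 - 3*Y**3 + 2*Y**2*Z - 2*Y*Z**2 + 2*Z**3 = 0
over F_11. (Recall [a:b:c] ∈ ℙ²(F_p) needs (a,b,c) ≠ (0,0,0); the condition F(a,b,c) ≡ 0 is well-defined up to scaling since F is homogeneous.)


F(10,0,9) ≡ 7 (mod 11); P is NOT on the curve.

Evaluate F(10, 0, 9) term-by-term (mod 11).
  2*X**3 ↦ 2·1000·1·1 = 2000
  -2*X**2*Y ↦ -2·100·0·1 = 0
  -3*X**2*Z ↦ -3·100·1·9 = -2700
  2*X*Y*Z ↦ 2·10·0·9 = 0
  -2*X*Z**2 ↦ -2·10·1·81 = -1620
  -3*Y**3 ↦ -3·1·0·1 = 0
  2*Y**2*Z ↦ 2·1·0·9 = 0
  -2*Y*Z**2 ↦ -2·1·0·81 = 0
  2*Z**3 ↦ 2·1·1·729 = 1458
Sum: F(10, 0, 9) = (2000) + (0) + (-2700) + (0) + (-1620) + (0) + (0) + (0) + (1458) = -862.
Reducing mod 11: -862 ≡ 7 (mod 11).
Since F(a, b, c) ≡ 7 ≠ 0 (mod 11), P does NOT lie on the curve.


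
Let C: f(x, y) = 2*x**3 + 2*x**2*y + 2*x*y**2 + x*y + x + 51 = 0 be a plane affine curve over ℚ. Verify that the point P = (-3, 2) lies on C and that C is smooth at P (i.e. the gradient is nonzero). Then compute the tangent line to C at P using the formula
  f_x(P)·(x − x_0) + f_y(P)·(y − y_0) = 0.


Tangent line at P: 41*x - 9*y + 141 = 0.

Step 1: f(-3, 2) = 0, so P lies on C.
Step 2: partial derivatives
  f_x(x, y) = 6*x**2 + 4*x*y + 2*y**2 + y + 1, f_y(x, y) = 2*x**2 + 4*x*y + x.
  f_x(P) = 41, f_y(P) = -9 (gradient nonzero, so P is smooth).
Step 3: tangent line at P: 41·(x − -3) + -9·(y − 2) = 0.
Expanding: 41*x - 9*y + 141 = 0.


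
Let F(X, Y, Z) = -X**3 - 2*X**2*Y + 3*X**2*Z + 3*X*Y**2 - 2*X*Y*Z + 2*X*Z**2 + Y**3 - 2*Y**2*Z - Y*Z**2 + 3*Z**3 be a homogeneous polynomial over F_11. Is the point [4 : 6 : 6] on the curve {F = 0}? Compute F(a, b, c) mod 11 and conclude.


F(4,6,6) ≡ 9 (mod 11); P is NOT on the curve.

Evaluate F(4, 6, 6) term-by-term (mod 11).
  -X**3 ↦ -1·64·1·1 = -64
  -2*X**2*Y ↦ -2·16·6·1 = -192
  3*X**2*Z ↦ 3·16·1·6 = 288
  3*X*Y**2 ↦ 3·4·36·1 = 432
  -2*X*Y*Z ↦ -2·4·6·6 = -288
  2*X*Z**2 ↦ 2·4·1·36 = 288
  Y**3 ↦ 1·1·216·1 = 216
  -2*Y**2*Z ↦ -2·1·36·6 = -432
  -Y*Z**2 ↦ -1·1·6·36 = -216
  3*Z**3 ↦ 3·1·1·216 = 648
Sum: F(4, 6, 6) = (-64) + (-192) + (288) + (432) + (-288) + (288) + (216) + (-432) + (-216) + (648) = 680.
Reducing mod 11: 680 ≡ 9 (mod 11).
Since F(a, b, c) ≡ 9 ≠ 0 (mod 11), P does NOT lie on the curve.


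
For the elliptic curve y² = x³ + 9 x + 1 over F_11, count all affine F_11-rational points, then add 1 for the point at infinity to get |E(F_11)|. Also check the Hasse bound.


Affine points = {(0, 1), (0, 10), (1, 0), (2, 4), (2, 7), (3, 0), (7, 0)}; affine count = 7; |E(F_11)| = 8.

Discriminant check: Δ ∝ 4a³ + 27b² = 4·9³ + 27·1² = 4·729 + 27·1 ≡ 6 (mod 11). Nonzero ⇒ E is nonsingular.
For each x ∈ F_11, compute rhs = x³ + 9·x + 1 mod 11, then count y ∈ F_11 with y² ≡ rhs.
  x = 0: rhs = 1, matching y values: 1, 10 (2 points).
  x = 1: rhs = 0, matching y values: 0 (1 points).
  x = 2: rhs = 5, matching y values: 4, 7 (2 points).
  x = 3: rhs = 0, matching y values: 0 (1 points).
  x = 4: rhs = 2, matching y values: none (0 points).
  x = 5: rhs = 6, matching y values: none (0 points).
  x = 6: rhs = 7, matching y values: none (0 points).
  x = 7: rhs = 0, matching y values: 0 (1 points).
  x = 8: rhs = 2, matching y values: none (0 points).
  x = 9: rhs = 8, matching y values: none (0 points).
  x = 10: rhs = 2, matching y values: none (0 points).
Total affine count: 7.
Full point count |E(F_11)| = 7 + 1 = 8.
Hasse bound: |8 − (11+1)| = |-4| = 4 ≤ 2√11 ≈ 6.6332 ✓.


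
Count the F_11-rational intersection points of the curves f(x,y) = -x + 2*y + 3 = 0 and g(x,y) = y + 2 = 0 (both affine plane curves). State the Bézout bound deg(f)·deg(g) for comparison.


Common zeros: {(10, 9)}; count = 1; Bézout bound = 1.

deg(f) = 1, deg(g) = 1, so Bézout bound = 1.
Scan x ∈ F_11. For each x, list the y ∈ F_11 with f(x, y) ≡ 0 and those with g(x, y) ≡ 0 (mod 11); the common zeros in that column are the intersection.
  x = 0: f ≡ 0 at y ∈ {4}; g ≡ 0 at y ∈ {9}; common: ∅.
  x = 1: f ≡ 0 at y ∈ {10}; g ≡ 0 at y ∈ {9}; common: ∅.
  x = 2: f ≡ 0 at y ∈ {5}; g ≡ 0 at y ∈ {9}; common: ∅.
  x = 3: f ≡ 0 at y ∈ {0}; g ≡ 0 at y ∈ {9}; common: ∅.
  x = 4: f ≡ 0 at y ∈ {6}; g ≡ 0 at y ∈ {9}; common: ∅.
  x = 5: f ≡ 0 at y ∈ {1}; g ≡ 0 at y ∈ {9}; common: ∅.
  x = 6: f ≡ 0 at y ∈ {7}; g ≡ 0 at y ∈ {9}; common: ∅.
  x = 7: f ≡ 0 at y ∈ {2}; g ≡ 0 at y ∈ {9}; common: ∅.
  x = 8: f ≡ 0 at y ∈ {8}; g ≡ 0 at y ∈ {9}; common: ∅.
  x = 9: f ≡ 0 at y ∈ {3}; g ≡ 0 at y ∈ {9}; common: ∅.
  x = 10: f ≡ 0 at y ∈ {9}; g ≡ 0 at y ∈ {9}; common: {9}.
Collecting: common zeros = {(10, 9)}, so the count is 1.
Comparison with the Bézout bound: 1 ≤ 1 = deg(f)·deg(g), as expected for curves with no common component (the bound is attained).


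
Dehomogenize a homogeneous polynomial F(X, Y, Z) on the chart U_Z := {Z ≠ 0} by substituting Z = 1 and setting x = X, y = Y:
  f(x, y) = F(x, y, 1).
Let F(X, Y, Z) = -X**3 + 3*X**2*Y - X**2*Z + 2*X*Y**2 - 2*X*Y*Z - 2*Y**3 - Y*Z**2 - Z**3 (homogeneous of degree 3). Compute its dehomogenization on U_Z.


f(x, y) = -x**3 + 3*x**2*y - x**2 + 2*x*y**2 - 2*x*y - 2*y**3 - y - 1

On U_Z we set Z = 1. Each monomial c·X^i·Y^j·Z^k in F becomes c·x^i·y^j·1^k = c·x^i·y^j.
Substituting Z = 1: F(X, Y, 1) = -x**3 + 3*x**2*y - x**2 + 2*x*y**2 - 2*x*y - 2*y**3 - y - 1.
Note: deg(f) ≤ deg(F) = 3; strict inequality happens when F is divisible by Z (lost terms).


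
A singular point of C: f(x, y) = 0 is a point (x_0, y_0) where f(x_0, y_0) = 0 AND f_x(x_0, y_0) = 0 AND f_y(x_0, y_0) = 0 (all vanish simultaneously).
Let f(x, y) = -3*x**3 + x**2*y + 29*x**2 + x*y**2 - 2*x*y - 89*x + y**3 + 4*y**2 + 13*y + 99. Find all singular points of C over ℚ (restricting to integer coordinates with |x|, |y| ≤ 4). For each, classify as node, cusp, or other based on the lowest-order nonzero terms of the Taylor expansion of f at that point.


Singular points: {(3, -2)}; classification: cusp.

Compute partial derivatives:
  f_x = -9*x**2 + 2*x*y + 58*x + y**2 - 2*y - 89.
  f_y = x**2 + 2*x*y - 2*x + 3*y**2 + 8*y + 13.
Scan x_0 ∈ {−4, ..., 4}. For each x_0, f_y(x_0, y) is a polynomial in y; find its integer roots y ∈ {−4, ..., 4}, then test f_x and f at those candidates.
  x = -4: f_y(-4, y) = 3*y**2 + 37; no integer root y with |y| ≤ 4.
  x = -3: f_y(-3, y) = 3*y**2 + 2*y + 28; no integer root y with |y| ≤ 4.
  x = -2: f_y(-2, y) = 3*y**2 + 4*y + 21; no integer root y with |y| ≤ 4.
  x = -1: f_y(-1, y) = 3*y**2 + 6*y + 16; no integer root y with |y| ≤ 4.
  x = 0: f_y(0, y) = 3*y**2 + 8*y + 13; no integer root y with |y| ≤ 4.
  x = 1: f_y(1, y) = 3*y**2 + 10*y + 12; no integer root y with |y| ≤ 4.
  x = 2: f_y(2, y) = 3*y**2 + 12*y + 13; no integer root y with |y| ≤ 4.
  x = 3: f_y(3, y) = 3*y**2 + 14*y + 16; vanishes at y ∈ {-2}. (3, -2): f_x = 0, f = 0 — SINGULAR.
  x = 4: f_y(4, y) = 3*y**2 + 16*y + 21; vanishes at y ∈ {-3}. (4, -3): f_x = -10 ≠ 0.
Only singular point on the grid: (3, -2).
Classify: substitute x = 3 + u, y = -2 + v and expand: f = -3*u**3 + u**2*v + u*v**2 + v**3 + v**2.
No constant or linear terms (consistent with a singular point). Quadratic part: v**2. Cubic part: -3*u**3 + u**2*v + u*v**2 + v**3.
The quadratic part v**2 is a perfect square, so there is a single (double) tangent line v = 0, i.e. y = -2. Restricting the cubic part to that line (v = 0) leaves -3*u**3 ≠ 0, so f is not divisible by v and the branch is v² ≈ 3*u**3 to lowest order — this is a cusp.
Classification: cusp.


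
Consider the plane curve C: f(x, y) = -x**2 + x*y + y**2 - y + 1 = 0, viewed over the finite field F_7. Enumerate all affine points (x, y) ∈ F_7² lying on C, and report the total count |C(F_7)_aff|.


Affine F_7-points: {(0, 3), (0, 5), (1, 0), (3, 2), (3, 3), (5, 5), (6, 0), (6, 2)}; count = 8.

For each of the 49 pairs (x, y) ∈ F_7², evaluate f(x, y) mod 7. Record the zeros.
  x = 0: [0↦1, 1↦1, 2↦3, 3↦0, 4↦6, 5↦0, 6↦3]  zeros at y ∈ {3, 5}
  x = 1: [0↦0, 1↦1, 2↦4, 3↦2, 4↦2, 5↦4, 6↦1]  zeros at y ∈ {0}
  x = 2: [0↦4, 1↦6, 2↦3, 3↦2, 4↦3, 5↦6, 6↦4]  zeros at y ∈ ∅
  x = 3: [0↦6, 1↦2, 2↦0, 3↦0, 4↦2, 5↦6, 6↦5]  zeros at y ∈ {2, 3}
  x = 4: [0↦6, 1↦3, 2↦2, 3↦3, 4↦6, 5↦4, 6↦4]  zeros at y ∈ ∅
  x = 5: [0↦4, 1↦2, 2↦2, 3↦4, 4↦1, 5↦0, 6↦1]  zeros at y ∈ {5}
  x = 6: [0↦0, 1↦6, 2↦0, 3↦3, 4↦1, 5↦1, 6↦3]  zeros at y ∈ {0, 2}
Collecting zeros: affine points = {(0, 3), (0, 5), (1, 0), (3, 2), (3, 3), (5, 5), (6, 0), (6, 2)}.
Total count |C(F_7)_aff| = 8.


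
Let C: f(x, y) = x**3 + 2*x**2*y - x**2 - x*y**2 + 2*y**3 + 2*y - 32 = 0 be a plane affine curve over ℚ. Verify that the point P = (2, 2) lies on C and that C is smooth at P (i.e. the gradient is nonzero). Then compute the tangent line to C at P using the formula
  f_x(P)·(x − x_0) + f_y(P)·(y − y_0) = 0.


Tangent line at P: 20*x + 26*y - 92 = 0.

Step 1: f(2, 2) = 0, so P lies on C.
Step 2: partial derivatives
  f_x(x, y) = 3*x**2 + 4*x*y - 2*x - y**2, f_y(x, y) = 2*x**2 - 2*x*y + 6*y**2 + 2.
  f_x(P) = 20, f_y(P) = 26 (gradient nonzero, so P is smooth).
Step 3: tangent line at P: 20·(x − 2) + 26·(y − 2) = 0.
Expanding: 20*x + 26*y - 92 = 0.


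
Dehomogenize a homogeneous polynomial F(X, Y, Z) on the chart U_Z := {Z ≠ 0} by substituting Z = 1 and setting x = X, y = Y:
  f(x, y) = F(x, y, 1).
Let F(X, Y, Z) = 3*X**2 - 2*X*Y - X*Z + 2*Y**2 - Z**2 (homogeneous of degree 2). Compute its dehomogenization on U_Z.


f(x, y) = 3*x**2 - 2*x*y - x + 2*y**2 - 1

On U_Z we set Z = 1. Each monomial c·X^i·Y^j·Z^k in F becomes c·x^i·y^j·1^k = c·x^i·y^j.
Substituting Z = 1: F(X, Y, 1) = 3*x**2 - 2*x*y - x + 2*y**2 - 1.
Note: deg(f) ≤ deg(F) = 2; strict inequality happens when F is divisible by Z (lost terms).


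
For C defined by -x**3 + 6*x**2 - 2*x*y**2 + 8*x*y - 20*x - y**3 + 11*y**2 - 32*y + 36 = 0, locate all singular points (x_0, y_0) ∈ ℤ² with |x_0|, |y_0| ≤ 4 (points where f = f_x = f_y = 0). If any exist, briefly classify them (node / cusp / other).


Singular points: {(2, 2)}; classification: cusp.

Compute partial derivatives:
  f_x = -3*x**2 + 12*x - 2*y**2 + 8*y - 20.
  f_y = -4*x*y + 8*x - 3*y**2 + 22*y - 32.
Scan x_0 ∈ {−4, ..., 4}. For each x_0, f_y(x_0, y) is a polynomial in y; find its integer roots y ∈ {−4, ..., 4}, then test f_x and f at those candidates.
  x = -4: f_y(-4, y) = -3*y**2 + 38*y - 64; vanishes at y ∈ {2}. (-4, 2): f_x = -108 ≠ 0.
  x = -3: f_y(-3, y) = -3*y**2 + 34*y - 56; vanishes at y ∈ {2}. (-3, 2): f_x = -75 ≠ 0.
  x = -2: f_y(-2, y) = -3*y**2 + 30*y - 48; vanishes at y ∈ {2}. (-2, 2): f_x = -48 ≠ 0.
  x = -1: f_y(-1, y) = -3*y**2 + 26*y - 40; vanishes at y ∈ {2}. (-1, 2): f_x = -27 ≠ 0.
  x = 0: f_y(0, y) = -3*y**2 + 22*y - 32; vanishes at y ∈ {2}. (0, 2): f_x = -12 ≠ 0.
  x = 1: f_y(1, y) = -3*y**2 + 18*y - 24; vanishes at y ∈ {2, 4}. (1, 2): f_x = -3 ≠ 0; (1, 4): f_x = -11 ≠ 0.
  x = 2: f_y(2, y) = -3*y**2 + 14*y - 16; vanishes at y ∈ {2}. (2, 2): f_x = 0, f = 0 — SINGULAR.
  x = 3: f_y(3, y) = -3*y**2 + 10*y - 8; vanishes at y ∈ {2}. (3, 2): f_x = -3 ≠ 0.
  x = 4: f_y(4, y) = -3*y**2 + 6*y; vanishes at y ∈ {0, 2}. (4, 0): f_x = -20 ≠ 0; (4, 2): f_x = -12 ≠ 0.
Only singular point on the grid: (2, 2).
Classify: substitute x = 2 + u, y = 2 + v and expand: f = -u**3 - 2*u*v**2 - v**3 + v**2.
No constant or linear terms (consistent with a singular point). Quadratic part: v**2. Cubic part: -u**3 - 2*u*v**2 - v**3.
The quadratic part v**2 is a perfect square, so there is a single (double) tangent line v = 0, i.e. y = 2. Restricting the cubic part to that line (v = 0) leaves -u**3 ≠ 0, so f is not divisible by v and the branch is v² ≈ u**3 to lowest order — this is a cusp.
Classification: cusp.


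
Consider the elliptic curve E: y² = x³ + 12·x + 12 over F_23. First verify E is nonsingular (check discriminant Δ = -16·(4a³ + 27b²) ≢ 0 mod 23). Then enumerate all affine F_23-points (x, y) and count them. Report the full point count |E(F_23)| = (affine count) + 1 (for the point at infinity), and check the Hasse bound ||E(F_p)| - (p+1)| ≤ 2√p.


Affine points = {(0, 9), (0, 14), (1, 5), (1, 18), (3, 11), (3, 12), (4, 3), (4, 20), (5, 6), (5, 17), (6, 1), (6, 22), (7, 5), (7, 18), (11, 7), (11, 16), (14, 7), (14, 16), (15, 5), (15, 18), (17, 0), (20, 8), (20, 15), (21, 7), (21, 16)}; affine count = 25; |E(F_23)| = 26.

Discriminant check: Δ ∝ 4a³ + 27b² = 4·12³ + 27·12² = 4·1728 + 27·144 ≡ 13 (mod 23). Nonzero ⇒ E is nonsingular.
For each x ∈ F_23, compute rhs = x³ + 12·x + 12 mod 23, then count y ∈ F_23 with y² ≡ rhs.
  x = 0: rhs = 12, matching y values: 9, 14 (2 points).
  x = 1: rhs = 2, matching y values: 5, 18 (2 points).
  x = 2: rhs = 21, matching y values: none (0 points).
  x = 3: rhs = 6, matching y values: 11, 12 (2 points).
  x = 4: rhs = 9, matching y values: 3, 20 (2 points).
  x = 5: rhs = 13, matching y values: 6, 17 (2 points).
  x = 6: rhs = 1, matching y values: 1, 22 (2 points).
  x = 7: rhs = 2, matching y values: 5, 18 (2 points).
  x = 8: rhs = 22, matching y values: none (0 points).
  x = 9: rhs = 21, matching y values: none (0 points).
  x = 10: rhs = 5, matching y values: none (0 points).
  x = 11: rhs = 3, matching y values: 7, 16 (2 points).
  x = 12: rhs = 21, matching y values: none (0 points).
  x = 13: rhs = 19, matching y values: none (0 points).
  x = 14: rhs = 3, matching y values: 7, 16 (2 points).
  x = 15: rhs = 2, matching y values: 5, 18 (2 points).
  x = 16: rhs = 22, matching y values: none (0 points).
  x = 17: rhs = 0, matching y values: 0 (1 points).
  x = 18: rhs = 11, matching y values: none (0 points).
  x = 19: rhs = 15, matching y values: none (0 points).
  x = 20: rhs = 18, matching y values: 8, 15 (2 points).
  x = 21: rhs = 3, matching y values: 7, 16 (2 points).
  x = 22: rhs = 22, matching y values: none (0 points).
Total affine count: 25.
Full point count |E(F_23)| = 25 + 1 = 26.
Hasse bound: |26 − (23+1)| = |2| = 2 ≤ 2√23 ≈ 9.5917 ✓.
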